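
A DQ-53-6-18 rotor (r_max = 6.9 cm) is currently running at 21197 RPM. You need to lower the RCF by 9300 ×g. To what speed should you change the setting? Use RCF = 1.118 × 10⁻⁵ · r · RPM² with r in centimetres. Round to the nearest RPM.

≈ 18132 RPM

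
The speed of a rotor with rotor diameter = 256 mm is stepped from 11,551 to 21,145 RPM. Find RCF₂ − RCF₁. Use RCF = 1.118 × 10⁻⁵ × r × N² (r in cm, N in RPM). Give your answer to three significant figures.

44900 × g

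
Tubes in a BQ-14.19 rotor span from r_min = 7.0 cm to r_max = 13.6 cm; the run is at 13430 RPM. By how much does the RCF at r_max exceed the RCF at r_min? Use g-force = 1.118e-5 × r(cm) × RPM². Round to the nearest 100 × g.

≈ 13300 g

RCF_max = 1.118 × 10⁻⁵ × 13.6 × (13430)² = 1.118 × 10⁻⁵ × 13.6 × 180,364,900 ≈ 27,424.1 × g
RCF_min = 1.118 × 10⁻⁵ × 7 × (13430)² = 1.118 × 10⁻⁵ × 7 × 180,364,900 ≈ 14,115.4 × g
ΔRCF = 27,424.1 − 14,115.4 = 13,308.7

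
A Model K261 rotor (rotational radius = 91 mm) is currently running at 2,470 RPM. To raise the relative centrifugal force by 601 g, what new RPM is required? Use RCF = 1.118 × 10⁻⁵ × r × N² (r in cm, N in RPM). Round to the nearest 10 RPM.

r = 91 mm = 9.1 cm
Current RCF = 1.118 × 10⁻⁵ × 9.1 × (2470)² = 1.118 × 10⁻⁵ × 9.1 × 6,100,900 ≈ 620.7 × g
Target RCF = 620.7 + 601 = 1,221.7 × g
N² = 1,221.7 / (10.1738 × 10⁻⁵) = 12,008,296
N ≈ √12,008,296 ≈ 3,465.3

N₂ ≈ 3470 RPM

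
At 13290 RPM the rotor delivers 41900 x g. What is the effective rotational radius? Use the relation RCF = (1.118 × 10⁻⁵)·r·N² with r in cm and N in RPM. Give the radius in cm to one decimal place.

≈ 21.2 cm

RCF = 1.118 × 10⁻⁵ × r × N²
41900 = 1.118 × 10⁻⁵ × r × (13290)²
r = 41900 / (1.118 × 10⁻⁵ × 176,624,100) = 41900 / 1974.657 ≈ 21.219 cm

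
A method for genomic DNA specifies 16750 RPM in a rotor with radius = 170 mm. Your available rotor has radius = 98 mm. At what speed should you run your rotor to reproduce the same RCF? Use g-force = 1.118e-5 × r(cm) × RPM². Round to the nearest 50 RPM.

22050 RPM

Original rotor: r = 170 mm = 17.0 cm
RCF_original = 1.118 × 10⁻⁵ × 17 × (16750)² = 1.118 × 10⁻⁵ × 17 × 280,562,500 ≈ 53,323.7 × g
Your rotor: r = 98 mm = 9.8 cm
53,323.7 = 1.118 × 10⁻⁵ × 9.8 × N²
N² = 53,323.7 / (10.9564 × 10⁻⁵) = 486,689,971
N ≈ √486,689,971 ≈ 22,061.1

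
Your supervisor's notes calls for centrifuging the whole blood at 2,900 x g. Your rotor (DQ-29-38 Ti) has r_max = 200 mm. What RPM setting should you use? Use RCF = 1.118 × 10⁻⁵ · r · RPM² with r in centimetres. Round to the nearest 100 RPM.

r = 200 mm = 20.0 cm
2,900 = 1.118 × 10⁻⁵ × 20 × N²
N² = 2,900 / (22.36 × 10⁻⁵) = 12,969,589
N ≈ √12,969,589 ≈ 3,601.3

≈ 3600 RPM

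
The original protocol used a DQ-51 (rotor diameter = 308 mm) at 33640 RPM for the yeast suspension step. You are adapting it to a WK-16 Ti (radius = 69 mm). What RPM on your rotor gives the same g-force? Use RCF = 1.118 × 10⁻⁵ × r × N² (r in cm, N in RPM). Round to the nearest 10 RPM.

Original rotor: r = 308 mm / 2 = 154 mm = 15.4 cm
RCF_original = 1.118 × 10⁻⁵ × 15.4 × (33640)² = 1.118 × 10⁻⁵ × 15.4 × 1,131,649,600 ≈ 194,838.4 × g
Your rotor: r = 69 mm = 6.9 cm
194,838.4 = 1.118 × 10⁻⁵ × 6.9 × N²
N² = 194,838.4 / (7.7142 × 10⁻⁵) = 2,525,711,026
N ≈ √2,525,711,026 ≈ 50,256.5

50260 RPM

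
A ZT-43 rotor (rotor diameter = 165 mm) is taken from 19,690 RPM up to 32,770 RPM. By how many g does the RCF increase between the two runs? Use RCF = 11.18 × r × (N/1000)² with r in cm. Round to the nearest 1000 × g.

≈ 63000 g

r = 165 mm / 2 = 82.5 mm = 8.25 cm
RCF₁ = 11.18 × 8.25 × (19.69)² = 11.18 × 8.25 × 387.6961 ≈ 35,759.1 × g
RCF₂ = 11.18 × 8.25 × (32.77)² = 11.18 × 8.25 × 1,073.8729 ≈ 99,048.7 × g
Increase = 99,048.7 − 35,759.1 = 63,289.6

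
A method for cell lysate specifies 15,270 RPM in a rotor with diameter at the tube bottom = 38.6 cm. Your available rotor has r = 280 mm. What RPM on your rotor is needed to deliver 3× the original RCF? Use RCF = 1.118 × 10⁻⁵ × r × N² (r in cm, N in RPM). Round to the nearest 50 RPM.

Original rotor: r = 38.6 / 2 = 19.3 cm
RCF_original = 1.118 × 10⁻⁵ × 19.3 × (15270)² = 1.118 × 10⁻⁵ × 19.3 × 233,172,900 ≈ 50,312.6 × g
Target RCF = 3 × 50,312.6 ≈ 150,937.8 × g
Your rotor: r = 280 mm = 28.0 cm
150,937.8 = 1.118 × 10⁻⁵ × 28 × N²
N² = 150,937.8 / (31.304 × 10⁻⁵) = 482,167,774
N ≈ √482,167,774 ≈ 21,958.3

21950 RPM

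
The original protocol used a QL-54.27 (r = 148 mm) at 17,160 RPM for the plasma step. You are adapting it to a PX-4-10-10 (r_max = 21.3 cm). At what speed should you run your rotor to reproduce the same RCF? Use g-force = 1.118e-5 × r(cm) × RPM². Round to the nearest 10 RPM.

Original rotor: r = 148 mm = 14.8 cm
RCF_original = 1.118 × 10⁻⁵ × 14.8 × (17160)² = 1.118 × 10⁻⁵ × 14.8 × 294,465,600 ≈ 48,723.5 × g
48,723.5 = 1.118 × 10⁻⁵ × 21.3 × N²
N² = 48,723.5 / (23.8134 × 10⁻⁵) = 204,605,390
N ≈ √204,605,390 ≈ 14,304.0

≈ 14300 RPM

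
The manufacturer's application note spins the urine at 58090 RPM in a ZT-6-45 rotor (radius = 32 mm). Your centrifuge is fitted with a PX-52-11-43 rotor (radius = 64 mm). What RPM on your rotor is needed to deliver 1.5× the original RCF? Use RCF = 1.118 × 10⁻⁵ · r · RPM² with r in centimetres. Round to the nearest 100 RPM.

≈ 50300 RPM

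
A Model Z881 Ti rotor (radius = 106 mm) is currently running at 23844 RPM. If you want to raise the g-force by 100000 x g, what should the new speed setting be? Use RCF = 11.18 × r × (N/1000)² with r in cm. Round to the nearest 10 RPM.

r = 106 mm = 10.6 cm
Current RCF = 11.18 × 10.6 × (23.844)² = 11.18 × 10.6 × 568.536336 ≈ 67,376.1 × g
Target RCF = 67,376.1 + 100,000 = 167,376.1 × g
(N/1000)² = 167,376.1 / 118.508 = 1412.361
N = 1000 × √1412.361 ≈ 37,581.4

37580 RPM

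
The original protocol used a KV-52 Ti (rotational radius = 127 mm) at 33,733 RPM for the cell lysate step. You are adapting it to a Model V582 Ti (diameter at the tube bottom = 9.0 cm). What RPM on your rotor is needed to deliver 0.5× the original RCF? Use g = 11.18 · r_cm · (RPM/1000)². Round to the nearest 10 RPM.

Original rotor: r = 127 mm = 12.7 cm
RCF = 11.18 × r × (N/1000)²
RCF_original = 11.18 × 12.7 × (33.733)² = 11.18 × 12.7 × 1,137.915289 ≈ 161,568 × g
Target RCF = 0.5 × 161,568 ≈ 80,784 × g
Your rotor: r = 9.0 / 2 = 4.5 cm
80,784 = 11.18 × 4.5 × (N/1000)²
(N/1000)² = 80,784 / 50.31 = 1605.725
N = 1000 × √1605.725 ≈ 40,071.5

40070 RPM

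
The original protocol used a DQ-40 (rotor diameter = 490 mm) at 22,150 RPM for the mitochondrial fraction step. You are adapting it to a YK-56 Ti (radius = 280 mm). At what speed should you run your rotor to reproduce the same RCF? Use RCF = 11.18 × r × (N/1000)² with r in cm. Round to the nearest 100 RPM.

≈ 20700 RPM

Original rotor: r = 490 mm / 2 = 245 mm = 24.5 cm
RCF = 11.18 × r × (N/1000)²
RCF_original = 11.18 × 24.5 × (22.15)² = 11.18 × 24.5 × 490.6225 ≈ 134,386.4 × g
Your rotor: r = 280 mm = 28.0 cm
134,386.4 = 11.18 × 28 × (N/1000)²
(N/1000)² = 134,386.4 / 313.04 = 429.2947
N = 1000 × √429.2947 ≈ 20,719.4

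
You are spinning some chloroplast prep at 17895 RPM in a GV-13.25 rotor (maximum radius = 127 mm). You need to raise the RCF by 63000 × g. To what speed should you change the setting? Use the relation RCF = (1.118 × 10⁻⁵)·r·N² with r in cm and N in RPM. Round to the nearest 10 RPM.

r = 127 mm = 12.7 cm
Current RCF = 1.118 × 10⁻⁵ × 12.7 × (17895)² = 1.118 × 10⁻⁵ × 12.7 × 320,231,025 ≈ 45,468.3 × g
Target RCF = 45,468.3 + 63,000 = 108,468.3 × g
N² = 108,468.3 / (14.1986 × 10⁻⁵) = 763,936,585
N ≈ √763,936,585 ≈ 27,639.4

27640 RPM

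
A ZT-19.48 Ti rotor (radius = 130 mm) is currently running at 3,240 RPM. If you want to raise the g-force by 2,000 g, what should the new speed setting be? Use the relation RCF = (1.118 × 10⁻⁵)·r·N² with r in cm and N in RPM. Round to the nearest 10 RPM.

r = 130 mm = 13.0 cm
Current RCF = 1.118 × 10⁻⁵ × 13 × (3240)² = 1.118 × 10⁻⁵ × 13 × 10,497,600 ≈ 1,525.7 × g
Target RCF = 1,525.7 + 2,000 = 3,525.7 × g
N² = 3,525.7 / (14.534 × 10⁻⁵) = 24,258,291
N ≈ √24,258,291 ≈ 4,925.3

4930 RPM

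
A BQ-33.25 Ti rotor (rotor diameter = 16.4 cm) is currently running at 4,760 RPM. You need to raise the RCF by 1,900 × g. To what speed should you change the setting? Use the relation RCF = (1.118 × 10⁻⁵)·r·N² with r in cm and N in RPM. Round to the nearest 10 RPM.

6590 RPM

r = 16.4 / 2 = 8.2 cm
Current RCF = 1.118 × 10⁻⁵ × 8.2 × (4760)² = 1.118 × 10⁻⁵ × 8.2 × 22,657,600 ≈ 2,077.2 × g
Target RCF = 2,077.2 + 1,900 = 3,977.2 × g
N² = 3,977.2 / (9.1676 × 10⁻⁵) = 43,383,219
N ≈ √43,383,219 ≈ 6,586.6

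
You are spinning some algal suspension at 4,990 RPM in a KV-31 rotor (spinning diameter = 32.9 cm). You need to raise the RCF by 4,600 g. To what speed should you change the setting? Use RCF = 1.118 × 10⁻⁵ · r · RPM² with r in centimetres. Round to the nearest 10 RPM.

r = 32.9 / 2 = 16.45 cm
Current RCF = 1.118 × 10⁻⁵ × 16.45 × (4990)² = 1.118 × 10⁻⁵ × 16.45 × 24,900,100 ≈ 4,579.4 × g
Target RCF = 4,579.4 + 4,600 = 9,179.4 × g
N² = 9,179.4 / (18.3911 × 10⁻⁵) = 49,912,186
N ≈ √49,912,186 ≈ 7,064.9

7060 RPM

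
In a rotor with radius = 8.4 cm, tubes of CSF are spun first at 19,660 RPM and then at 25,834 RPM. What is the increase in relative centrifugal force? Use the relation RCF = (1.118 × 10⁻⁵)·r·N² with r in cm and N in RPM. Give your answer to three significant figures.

≈ 26400 x g

RCF₁ = 1.118 × 10⁻⁵ × 8.4 × (19660)² = 1.118 × 10⁻⁵ × 8.4 × 386,515,600 ≈ 36,298.5 × g
RCF₂ = 1.118 × 10⁻⁵ × 8.4 × (25834)² = 1.118 × 10⁻⁵ × 8.4 × 667,395,556 ≈ 62,676.5 × g
Increase = 62,676.5 − 36,298.5 = 26,378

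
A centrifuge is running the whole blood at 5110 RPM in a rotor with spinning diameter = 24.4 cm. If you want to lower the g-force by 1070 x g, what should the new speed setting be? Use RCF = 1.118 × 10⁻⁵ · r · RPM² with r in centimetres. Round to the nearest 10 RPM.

N₂ ≈ 4270 RPM

r = 24.4 / 2 = 12.2 cm
Current RCF = 1.118 × 10⁻⁵ × 12.2 × (5110)² = 1.118 × 10⁻⁵ × 12.2 × 26,112,100 ≈ 3,561.6 × g
Target RCF = 3,561.6 − 1,070 = 2,491.6 × g
N² = 2,491.6 / (13.6396 × 10⁻⁵) = 18,267,398
N ≈ √18,267,398 ≈ 4,274.0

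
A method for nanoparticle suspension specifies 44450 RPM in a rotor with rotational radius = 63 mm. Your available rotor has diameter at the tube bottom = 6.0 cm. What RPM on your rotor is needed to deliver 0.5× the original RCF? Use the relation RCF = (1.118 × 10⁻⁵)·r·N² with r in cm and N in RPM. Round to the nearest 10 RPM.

Original rotor: r = 63 mm = 6.3 cm
RCF = 1.118 × 10⁻⁵ × r × N²
RCF_original = 1.118 × 10⁻⁵ × 6.3 × (44450)² = 1.118 × 10⁻⁵ × 6.3 × 1,975,802,500 ≈ 139,163.7 × g
Target RCF = 0.5 × 139,163.7 ≈ 69,581.9 × g
Your rotor: r = 6.0 / 2 = 3 cm
69,581.9 = 1.118 × 10⁻⁵ × 3 × N²
N² = 69,581.9 / (3.354 × 10⁻⁵) = 2,074,594,514
N ≈ √2,074,594,514 ≈ 45,547.7

45550 RPM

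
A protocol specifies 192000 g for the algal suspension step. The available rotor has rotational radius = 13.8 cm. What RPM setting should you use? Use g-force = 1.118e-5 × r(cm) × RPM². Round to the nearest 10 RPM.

192,000 = 1.118 × 10⁻⁵ × 13.8 × N²
N² = 192,000 / (15.4284 × 10⁻⁵) = 1,244,458,272
N ≈ √1,244,458,272 ≈ 35,276.9

N ≈ 35280 RPM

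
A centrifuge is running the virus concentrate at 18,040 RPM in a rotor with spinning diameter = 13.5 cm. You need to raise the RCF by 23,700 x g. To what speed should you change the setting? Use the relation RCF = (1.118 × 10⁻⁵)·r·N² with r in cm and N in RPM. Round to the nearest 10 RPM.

r = 13.5 / 2 = 6.75 cm
Current RCF = 1.118 × 10⁻⁵ × 6.75 × (18040)² = 1.118 × 10⁻⁵ × 6.75 × 325,441,600 ≈ 24,559.5 × g
Target RCF = 24,559.5 + 23,700 = 48,259.5 × g
N² = 48,259.5 / (7.5465 × 10⁻⁵) = 639,495,130
N ≈ √639,495,130 ≈ 25,288.2

≈ 25290 RPM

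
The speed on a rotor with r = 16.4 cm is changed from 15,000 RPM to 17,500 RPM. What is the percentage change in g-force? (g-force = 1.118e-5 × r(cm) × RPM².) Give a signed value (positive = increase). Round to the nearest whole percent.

RCF ∝ N², so the ratio is (17500/15000)² = (1.166667)² = 1.3611.
Change = 1.3611 − 1 = +0.3611 → +36.1%.

+36%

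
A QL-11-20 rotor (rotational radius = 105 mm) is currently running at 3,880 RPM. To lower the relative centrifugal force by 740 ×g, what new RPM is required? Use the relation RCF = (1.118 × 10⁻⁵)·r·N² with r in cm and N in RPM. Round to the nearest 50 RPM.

r = 105 mm = 10.5 cm
Current RCF = 1.118 × 10⁻⁵ × 10.5 × (3880)² = 1.118 × 10⁻⁵ × 10.5 × 15,054,400 ≈ 1,767.2 × g
Target RCF = 1,767.2 − 740 = 1,027.2 × g
N² = 1,027.2 / (11.739 × 10⁻⁵) = 8,750,319
N ≈ √8,750,319 ≈ 2,958.1

≈ 2950 RPM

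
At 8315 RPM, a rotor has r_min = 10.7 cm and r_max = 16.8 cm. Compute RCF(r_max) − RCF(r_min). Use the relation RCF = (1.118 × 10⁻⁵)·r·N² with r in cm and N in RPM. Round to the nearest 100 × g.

ΔRCF = 1.118 × 10⁻⁵ × (r_max − r_min) × N² = 1.118 × 10⁻⁵ × 6.1 × 69,139,225 ≈ 4,715.2

ΔRCF ≈ 4700 ×g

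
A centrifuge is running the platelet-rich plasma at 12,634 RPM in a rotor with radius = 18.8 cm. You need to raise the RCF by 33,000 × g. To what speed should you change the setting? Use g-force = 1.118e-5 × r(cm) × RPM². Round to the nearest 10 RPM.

≈ 17790 RPM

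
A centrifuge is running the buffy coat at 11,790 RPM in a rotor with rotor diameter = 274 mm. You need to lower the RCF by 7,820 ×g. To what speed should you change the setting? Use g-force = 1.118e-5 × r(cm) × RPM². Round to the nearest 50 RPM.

r = 274 mm / 2 = 137 mm = 13.7 cm
Current RCF = 1.118 × 10⁻⁵ × 13.7 × (11790)² = 1.118 × 10⁻⁵ × 13.7 × 139,004,100 ≈ 21,290.7 × g
Target RCF = 21,290.7 − 7,820 = 13,470.7 × g
N² = 13,470.7 / (15.3166 × 10⁻⁵) = 87,948,370
N ≈ √87,948,370 ≈ 9,378.1

N₂ ≈ 9400 RPM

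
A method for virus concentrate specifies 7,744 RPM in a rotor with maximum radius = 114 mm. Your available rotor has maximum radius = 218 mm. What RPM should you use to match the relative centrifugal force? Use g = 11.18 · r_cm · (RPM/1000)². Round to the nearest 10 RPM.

≈ 5600 RPM

Original rotor: r = 114 mm = 11.4 cm
RCF = 11.18 × r × (N/1000)²
RCF_original = 11.18 × 11.4 × (7.744)² = 11.18 × 11.4 × 59.969536 ≈ 7,643.2 × g
Your rotor: r = 218 mm = 21.8 cm
7,643.2 = 11.18 × 21.8 × (N/1000)²
(N/1000)² = 7,643.2 / 243.724 = 31.36006
N = 1000 × √31.36006 ≈ 5,600.0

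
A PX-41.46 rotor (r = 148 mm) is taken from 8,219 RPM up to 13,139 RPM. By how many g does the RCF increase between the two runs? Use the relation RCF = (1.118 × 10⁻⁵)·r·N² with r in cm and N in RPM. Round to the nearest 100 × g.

≈ 17400 g

r = 148 mm = 14.8 cm
RCF₁ = 1.118 × 10⁻⁵ × 14.8 × (8219)² = 1.118 × 10⁻⁵ × 14.8 × 67,551,961 ≈ 11,177.4 × g
RCF₂ = 1.118 × 10⁻⁵ × 14.8 × (13139)² = 1.118 × 10⁻⁵ × 14.8 × 172,633,321 ≈ 28,564.6 × g
Increase = 28,564.6 − 11,177.4 = 17,387.2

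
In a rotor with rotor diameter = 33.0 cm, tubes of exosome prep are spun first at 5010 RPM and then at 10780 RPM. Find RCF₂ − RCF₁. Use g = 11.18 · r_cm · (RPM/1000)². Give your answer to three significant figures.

16800 ×g

r = 33.0 / 2 = 16.5 cm
RCF₁ = 11.18 × 16.5 × (5.01)² = 11.18 × 16.5 × 25.1001 ≈ 4,630.2 × g
RCF₂ = 11.18 × 16.5 × (10.78)² = 11.18 × 16.5 × 116.2084 ≈ 21,437 × g
Increase = 21,437 − 4,630.2 = 16,806.8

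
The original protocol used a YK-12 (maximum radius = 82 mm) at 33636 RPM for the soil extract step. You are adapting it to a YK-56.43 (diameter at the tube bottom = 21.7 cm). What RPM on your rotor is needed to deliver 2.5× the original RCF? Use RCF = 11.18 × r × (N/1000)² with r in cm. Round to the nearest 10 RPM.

Original rotor: r = 82 mm = 8.2 cm
RCF_original = 11.18 × 8.2 × (33.636)² = 11.18 × 8.2 × 1,131.380496 ≈ 103,720.4 × g
Target RCF = 2.5 × 103,720.4 ≈ 259,301 × g
Your rotor: r = 21.7 / 2 = 10.85 cm
259,301 = 11.18 × 10.85 × (N/1000)²
(N/1000)² = 259,301 / 121.303 = 2137.631
N = 1000 × √2137.631 ≈ 46,234.5

46230 RPM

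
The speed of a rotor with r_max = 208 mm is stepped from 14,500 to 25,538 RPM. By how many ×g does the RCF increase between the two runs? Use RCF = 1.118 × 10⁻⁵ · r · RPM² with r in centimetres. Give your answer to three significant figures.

r = 208 mm = 20.8 cm
RCF₁ = 1.118 × 10⁻⁵ × 20.8 × (14500)² = 1.118 × 10⁻⁵ × 20.8 × 210,250,000 ≈ 48,892.4 × g
RCF₂ = 1.118 × 10⁻⁵ × 20.8 × (25538)² = 1.118 × 10⁻⁵ × 20.8 × 652,189,444 ≈ 151,662.7 × g
Increase = 151,662.7 − 48,892.4 = 102,770.3

≈ 103000 ×g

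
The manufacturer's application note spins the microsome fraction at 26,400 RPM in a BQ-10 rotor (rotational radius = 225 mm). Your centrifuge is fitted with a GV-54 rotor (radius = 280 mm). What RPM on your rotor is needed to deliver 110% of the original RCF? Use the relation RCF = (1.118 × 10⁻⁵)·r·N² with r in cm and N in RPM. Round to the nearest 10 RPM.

Original rotor: r = 225 mm = 22.5 cm
RCF_original = 1.118 × 10⁻⁵ × 22.5 × (26400)² = 1.118 × 10⁻⁵ × 22.5 × 696,960,000 ≈ 175,320.3 × g
Target RCF = 1.1 × 175,320.3 ≈ 192,852.3 × g
Your rotor: r = 280 mm = 28.0 cm
192,852.3 = 1.118 × 10⁻⁵ × 28 × N²
N² = 192,852.3 / (31.304 × 10⁻⁵) = 616,062,803
N ≈ √616,062,803 ≈ 24,820.6

24820 RPM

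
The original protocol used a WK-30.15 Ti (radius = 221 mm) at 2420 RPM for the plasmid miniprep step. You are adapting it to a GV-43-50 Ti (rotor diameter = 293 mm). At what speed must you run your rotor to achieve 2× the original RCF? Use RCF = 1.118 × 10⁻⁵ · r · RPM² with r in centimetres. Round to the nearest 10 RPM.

Original rotor: r = 221 mm = 22.1 cm
RCF_original = 1.118 × 10⁻⁵ × 22.1 × (2420)² = 1.118 × 10⁻⁵ × 22.1 × 5,856,400 ≈ 1,447 × g
Target RCF = 2 × 1,447 ≈ 2,894 × g
Your rotor: r = 293 mm / 2 = 146.5 mm = 14.65 cm
2,894 = 1.118 × 10⁻⁵ × 14.65 × N²
N² = 2,894 / (16.3787 × 10⁻⁵) = 17,669,290
N ≈ √17,669,290 ≈ 4,203.5

≈ 4200 RPM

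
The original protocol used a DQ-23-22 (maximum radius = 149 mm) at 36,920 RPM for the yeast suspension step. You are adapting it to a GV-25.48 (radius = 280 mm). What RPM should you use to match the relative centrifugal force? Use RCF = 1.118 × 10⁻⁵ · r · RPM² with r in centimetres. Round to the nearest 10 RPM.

Original rotor: r = 149 mm = 14.9 cm
RCF_original = 1.118 × 10⁻⁵ × 14.9 × (36920)² = 1.118 × 10⁻⁵ × 14.9 × 1,363,086,400 ≈ 227,065.7 × g
Your rotor: r = 280 mm = 28.0 cm
227,065.7 = 1.118 × 10⁻⁵ × 28 × N²
N² = 227,065.7 / (31.304 × 10⁻⁵) = 725,356,823
N ≈ √725,356,823 ≈ 26,932.4

≈ 26930 RPM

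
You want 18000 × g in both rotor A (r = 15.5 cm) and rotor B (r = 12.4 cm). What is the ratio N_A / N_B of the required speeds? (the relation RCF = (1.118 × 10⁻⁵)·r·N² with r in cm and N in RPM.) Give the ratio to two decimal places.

0.89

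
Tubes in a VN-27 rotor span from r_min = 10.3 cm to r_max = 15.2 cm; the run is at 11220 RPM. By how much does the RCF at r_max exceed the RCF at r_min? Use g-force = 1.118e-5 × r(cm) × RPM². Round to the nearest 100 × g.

RCF_max = 1.118 × 10⁻⁵ × 15.2 × (11220)² = 1.118 × 10⁻⁵ × 15.2 × 125,888,400 ≈ 21,393 × g
RCF_min = 1.118 × 10⁻⁵ × 10.3 × (11220)² = 1.118 × 10⁻⁵ × 10.3 × 125,888,400 ≈ 14,496.6 × g
ΔRCF = 21,393 − 14,496.6 = 6,896.4

6900 x g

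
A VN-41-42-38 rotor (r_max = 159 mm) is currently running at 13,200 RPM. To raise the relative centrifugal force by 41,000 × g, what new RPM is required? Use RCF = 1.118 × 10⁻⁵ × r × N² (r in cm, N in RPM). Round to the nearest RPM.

r = 159 mm = 15.9 cm
Current RCF = 1.118 × 10⁻⁵ × 15.9 × (13200)² = 1.118 × 10⁻⁵ × 15.9 × 174,240,000 ≈ 30,973.3 × g
Target RCF = 30,973.3 + 41,000 = 71,973.3 × g
N² = 71,973.3 / (17.7762 × 10⁻⁵) = 404,885,746
N ≈ √404,885,746 ≈ 20,121.8

N₂ ≈ 20122 RPM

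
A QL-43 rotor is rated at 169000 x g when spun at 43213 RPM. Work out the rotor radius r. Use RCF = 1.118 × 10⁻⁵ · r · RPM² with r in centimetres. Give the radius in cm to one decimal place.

≈ 8.1 cm

169000 = 1.118 × 10⁻⁵ × r × (43213)²
r = 169000 / (1.118 × 10⁻⁵ × 1,867,363,369) = 169000 / 20877.12 ≈ 8.095 cm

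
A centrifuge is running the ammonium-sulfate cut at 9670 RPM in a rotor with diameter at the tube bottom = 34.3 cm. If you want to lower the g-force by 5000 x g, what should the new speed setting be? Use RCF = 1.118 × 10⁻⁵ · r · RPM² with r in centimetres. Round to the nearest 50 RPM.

N₂ ≈ 8200 RPM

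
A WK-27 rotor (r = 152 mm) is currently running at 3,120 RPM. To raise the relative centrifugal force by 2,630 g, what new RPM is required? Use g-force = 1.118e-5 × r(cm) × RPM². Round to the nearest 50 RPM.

5000 RPM

r = 152 mm = 15.2 cm
Current RCF = 1.118 × 10⁻⁵ × 15.2 × (3120)² = 1.118 × 10⁻⁵ × 15.2 × 9,734,400 ≈ 1,654.2 × g
Target RCF = 1,654.2 + 2,630 = 4,284.2 × g
N² = 4,284.2 / (16.9936 × 10⁻⁵) = 25,210,668
N ≈ √25,210,668 ≈ 5,021.0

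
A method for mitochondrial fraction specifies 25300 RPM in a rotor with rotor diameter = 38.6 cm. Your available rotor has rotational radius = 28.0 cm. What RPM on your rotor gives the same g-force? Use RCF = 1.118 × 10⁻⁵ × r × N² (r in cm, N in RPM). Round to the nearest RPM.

≈ 21005 RPM

Original rotor: r = 38.6 / 2 = 19.3 cm
RCF = 1.118 × 10⁻⁵ × r × N²
RCF_original = 1.118 × 10⁻⁵ × 19.3 × (25300)² = 1.118 × 10⁻⁵ × 19.3 × 640,090,000 ≈ 138,114.8 × g
138,114.8 = 1.118 × 10⁻⁵ × 28 × N²
N² = 138,114.8 / (31.304 × 10⁻⁵) = 441,204,958
N ≈ √441,204,958 ≈ 21,004.9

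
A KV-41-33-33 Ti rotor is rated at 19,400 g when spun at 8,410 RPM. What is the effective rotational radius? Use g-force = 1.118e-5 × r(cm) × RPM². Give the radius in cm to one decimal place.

≈ 24.5 cm

19400 = 1.118 × 10⁻⁵ × r × (8410)²
r = 19400 / (1.118 × 10⁻⁵ × 70,728,100) = 19400 / 790.7402 ≈ 24.534 cm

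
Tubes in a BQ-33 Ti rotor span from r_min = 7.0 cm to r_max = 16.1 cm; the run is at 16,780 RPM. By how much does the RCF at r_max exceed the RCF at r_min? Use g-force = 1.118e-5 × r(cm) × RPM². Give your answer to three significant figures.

ΔRCF ≈ 28600 x g

RCF_max = 1.118 × 10⁻⁵ × 16.1 × (16780)² = 1.118 × 10⁻⁵ × 16.1 × 281,568,400 ≈ 50,681.7 × g
RCF_min = 1.118 × 10⁻⁵ × 7 × (16780)² = 1.118 × 10⁻⁵ × 7 × 281,568,400 ≈ 22,035.5 × g
ΔRCF = 50,681.7 − 22,035.5 = 28,646.2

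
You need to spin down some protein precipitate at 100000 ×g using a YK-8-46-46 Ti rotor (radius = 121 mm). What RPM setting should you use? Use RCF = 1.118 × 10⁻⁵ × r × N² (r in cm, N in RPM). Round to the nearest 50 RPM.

≈ 27200 RPM

r = 121 mm = 12.1 cm
100,000 = 1.118 × 10⁻⁵ × 12.1 × N²
N² = 100,000 / (13.5278 × 10⁻⁵) = 739,218,498
N ≈ √739,218,498 ≈ 27,188.6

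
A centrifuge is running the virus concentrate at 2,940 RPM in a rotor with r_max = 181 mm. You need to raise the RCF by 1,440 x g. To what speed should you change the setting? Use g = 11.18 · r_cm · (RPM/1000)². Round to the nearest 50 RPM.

N₂ ≈ 3950 RPM

r = 181 mm = 18.1 cm
Current RCF = 11.18 × 18.1 × (2.94)² = 11.18 × 18.1 × 8.6436 ≈ 1,749.1 × g
Target RCF = 1,749.1 + 1,440 = 3,189.1 × g
(N/1000)² = 3,189.1 / 202.358 = 15.75969
N = 1000 × √15.75969 ≈ 3,969.8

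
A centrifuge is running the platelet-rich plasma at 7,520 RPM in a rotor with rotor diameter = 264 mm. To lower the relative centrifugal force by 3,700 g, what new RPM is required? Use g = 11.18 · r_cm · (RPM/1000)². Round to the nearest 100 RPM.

5600 RPM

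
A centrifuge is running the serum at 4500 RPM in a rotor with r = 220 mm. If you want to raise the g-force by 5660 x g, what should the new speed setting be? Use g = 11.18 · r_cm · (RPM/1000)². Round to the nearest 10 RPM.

N₂ ≈ 6580 RPM

r = 220 mm = 22.0 cm
Current RCF = 11.18 × 22 × (4.5)² = 11.18 × 22 × 20.25 ≈ 4,980.7 × g
Target RCF = 4,980.7 + 5,660 = 10,640.7 × g
(N/1000)² = 10,640.7 / 245.96 = 43.26191
N = 1000 × √43.26191 ≈ 6,577.4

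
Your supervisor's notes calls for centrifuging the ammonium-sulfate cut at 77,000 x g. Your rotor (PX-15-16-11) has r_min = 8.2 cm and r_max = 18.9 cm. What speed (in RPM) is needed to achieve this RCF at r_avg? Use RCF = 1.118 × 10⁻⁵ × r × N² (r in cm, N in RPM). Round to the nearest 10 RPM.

r_avg = (8.2 + 18.9) / 2 = 13.55 cm
RCF = 1.118 × 10⁻⁵ × r × N²
77,000 = 1.118 × 10⁻⁵ × 13.55 × N²
N² = 77,000 / (15.1489 × 10⁻⁵) = 508,287,730
N ≈ √508,287,730 ≈ 22,545.2

22550 RPM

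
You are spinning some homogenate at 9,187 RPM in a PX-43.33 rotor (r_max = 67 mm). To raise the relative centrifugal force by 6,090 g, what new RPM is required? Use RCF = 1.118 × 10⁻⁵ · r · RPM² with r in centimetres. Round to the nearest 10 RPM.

N₂ ≈ 12870 RPM

r = 67 mm = 6.7 cm
Current RCF = 1.118 × 10⁻⁵ × 6.7 × (9187)² = 1.118 × 10⁻⁵ × 6.7 × 84,400,969 ≈ 6,322.1 × g
Target RCF = 6,322.1 + 6,090 = 12,412.1 × g
N² = 12,412.1 / (7.4906 × 10⁻⁵) = 165,702,347
N ≈ √165,702,347 ≈ 12,872.5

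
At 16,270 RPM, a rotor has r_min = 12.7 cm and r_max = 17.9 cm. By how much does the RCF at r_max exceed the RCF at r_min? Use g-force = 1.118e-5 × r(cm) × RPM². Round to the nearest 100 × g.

RCF_max = 1.118 × 10⁻⁵ × 17.9 × (16270)² = 1.118 × 10⁻⁵ × 17.9 × 264,712,900 ≈ 52,974.9 × g
RCF_min = 1.118 × 10⁻⁵ × 12.7 × (16270)² = 1.118 × 10⁻⁵ × 12.7 × 264,712,900 ≈ 37,585.5 × g
ΔRCF = 52,974.9 − 37,585.5 = 15,389.4

≈ 15400 g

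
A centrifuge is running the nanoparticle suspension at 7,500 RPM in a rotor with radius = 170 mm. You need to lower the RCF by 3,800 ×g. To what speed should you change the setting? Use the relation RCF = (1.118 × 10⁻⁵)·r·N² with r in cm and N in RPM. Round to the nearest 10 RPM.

≈ 6020 RPM

r = 170 mm = 17.0 cm
Current RCF = 1.118 × 10⁻⁵ × 17 × (7500)² = 1.118 × 10⁻⁵ × 17 × 56,250,000 ≈ 10,690.9 × g
Target RCF = 10,690.9 − 3,800 = 6,890.9 × g
N² = 6,890.9 / (19.006 × 10⁻⁵) = 36,256,445
N ≈ √36,256,445 ≈ 6,021.3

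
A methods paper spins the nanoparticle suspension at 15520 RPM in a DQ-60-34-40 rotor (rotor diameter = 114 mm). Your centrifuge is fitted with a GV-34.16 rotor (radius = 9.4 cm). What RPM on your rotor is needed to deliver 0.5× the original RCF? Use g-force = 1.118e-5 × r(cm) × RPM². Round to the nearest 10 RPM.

Original rotor: r = 114 mm / 2 = 57 mm = 5.7 cm
RCF_original = 1.118 × 10⁻⁵ × 5.7 × (15520)² = 1.118 × 10⁻⁵ × 5.7 × 240,870,400 ≈ 15,349.7 × g
Target RCF = 0.5 × 15,349.7 ≈ 7,674.9 × g
7,674.9 = 1.118 × 10⁻⁵ × 9.4 × N²
N² = 7,674.9 / (10.5092 × 10⁻⁵) = 73,030,297
N ≈ √73,030,297 ≈ 8,545.8

8550 RPM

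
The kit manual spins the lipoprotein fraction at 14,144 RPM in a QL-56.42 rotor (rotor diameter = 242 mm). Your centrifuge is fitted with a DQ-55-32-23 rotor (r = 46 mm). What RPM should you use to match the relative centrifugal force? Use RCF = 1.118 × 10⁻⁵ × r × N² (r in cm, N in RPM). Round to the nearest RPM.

22940 RPM

Original rotor: r = 242 mm / 2 = 121 mm = 12.1 cm
RCF = 1.118 × 10⁻⁵ × r × N²
RCF_original = 1.118 × 10⁻⁵ × 12.1 × (14144)² = 1.118 × 10⁻⁵ × 12.1 × 200,052,736 ≈ 27,062.7 × g
Your rotor: r = 46 mm = 4.6 cm
27,062.7 = 1.118 × 10⁻⁵ × 4.6 × N²
N² = 27,062.7 / (5.1428 × 10⁻⁵) = 526,225,014
N ≈ √526,225,014 ≈ 22,939.6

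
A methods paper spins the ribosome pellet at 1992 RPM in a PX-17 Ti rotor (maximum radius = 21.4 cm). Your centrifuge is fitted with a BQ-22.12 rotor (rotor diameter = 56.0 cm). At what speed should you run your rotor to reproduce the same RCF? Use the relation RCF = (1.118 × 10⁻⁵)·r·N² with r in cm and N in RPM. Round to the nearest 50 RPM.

RCF = 1.118 × 10⁻⁵ × r × N²
RCF_original = 1.118 × 10⁻⁵ × 21.4 × (1992)² = 1.118 × 10⁻⁵ × 21.4 × 3,968,064 ≈ 949.4 × g
Your rotor: r = 56.0 / 2 = 28 cm
949.4 = 1.118 × 10⁻⁵ × 28 × N²
N² = 949.4 / (31.304 × 10⁻⁵) = 3,032,839
N ≈ √3,032,839 ≈ 1,741.5

≈ 1750 RPM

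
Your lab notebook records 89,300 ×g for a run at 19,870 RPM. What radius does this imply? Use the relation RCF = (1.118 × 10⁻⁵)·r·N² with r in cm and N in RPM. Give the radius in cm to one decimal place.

r ≈ 20.2 cm

89300 = 1.118 × 10⁻⁵ × r × (19870)²
r = 89300 / (1.118 × 10⁻⁵ × 394,816,900) = 89300 / 4414.053 ≈ 20.231 cm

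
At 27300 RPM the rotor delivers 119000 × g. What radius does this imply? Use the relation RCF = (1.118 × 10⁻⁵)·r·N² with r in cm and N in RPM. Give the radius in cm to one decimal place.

r ≈ 14.3 cm

RCF = 1.118 × 10⁻⁵ × r × N²
119000 = 1.118 × 10⁻⁵ × r × (27300)²
r = 119000 / (1.118 × 10⁻⁵ × 745,290,000) = 119000 / 8332.342 ≈ 14.282 cm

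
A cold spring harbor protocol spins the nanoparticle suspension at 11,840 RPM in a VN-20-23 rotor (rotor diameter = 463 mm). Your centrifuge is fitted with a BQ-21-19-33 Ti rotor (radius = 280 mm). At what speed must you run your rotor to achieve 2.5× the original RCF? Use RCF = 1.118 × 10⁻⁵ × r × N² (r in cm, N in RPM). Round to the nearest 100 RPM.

≈ 17000 RPM

Original rotor: r = 463 mm / 2 = 231.5 mm = 23.15 cm
RCF = 1.118 × 10⁻⁵ × r × N²
RCF_original = 1.118 × 10⁻⁵ × 23.15 × (11840)² = 1.118 × 10⁻⁵ × 23.15 × 140,185,600 ≈ 36,282.4 × g
Target RCF = 2.5 × 36,282.4 ≈ 90,706 × g
Your rotor: r = 280 mm = 28.0 cm
90,706 = 1.118 × 10⁻⁵ × 28 × N²
N² = 90,706 / (31.304 × 10⁻⁵) = 289,758,497
N ≈ √289,758,497 ≈ 17,022.3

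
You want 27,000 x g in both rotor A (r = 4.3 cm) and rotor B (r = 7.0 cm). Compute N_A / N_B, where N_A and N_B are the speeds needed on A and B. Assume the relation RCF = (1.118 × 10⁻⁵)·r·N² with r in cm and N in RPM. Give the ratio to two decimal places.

At fixed RCF, N ∝ 1/√r, so N_A/N_B = √(r_B/r_A) = √(7.0/4.3) = √1.627907 = 1.2759.

1.28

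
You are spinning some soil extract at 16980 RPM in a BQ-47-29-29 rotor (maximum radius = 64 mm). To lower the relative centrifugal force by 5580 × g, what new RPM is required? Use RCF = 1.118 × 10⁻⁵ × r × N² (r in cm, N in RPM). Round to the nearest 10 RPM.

r = 64 mm = 6.4 cm
Current RCF = 1.118 × 10⁻⁵ × 6.4 × (16980)² = 1.118 × 10⁻⁵ × 6.4 × 288,320,400 ≈ 20,629.9 × g
Target RCF = 20,629.9 − 5,580 = 15,049.9 × g
N² = 15,049.9 / (7.1552 × 10⁻⁵) = 210,335,141
N ≈ √210,335,141 ≈ 14,502.9

N₂ ≈ 14500 RPM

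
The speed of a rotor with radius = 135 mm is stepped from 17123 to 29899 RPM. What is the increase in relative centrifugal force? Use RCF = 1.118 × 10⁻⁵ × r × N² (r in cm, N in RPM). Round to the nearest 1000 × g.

≈ 91000 g

r = 135 mm = 13.5 cm
RCF₁ = 1.118 × 10⁻⁵ × 13.5 × (17123)² = 1.118 × 10⁻⁵ × 13.5 × 293,197,129 ≈ 44,252.2 × g
RCF₂ = 1.118 × 10⁻⁵ × 13.5 × (29899)² = 1.118 × 10⁻⁵ × 13.5 × 893,950,201 ≈ 134,923.9 × g
Increase = 134,923.9 − 44,252.2 = 90,671.7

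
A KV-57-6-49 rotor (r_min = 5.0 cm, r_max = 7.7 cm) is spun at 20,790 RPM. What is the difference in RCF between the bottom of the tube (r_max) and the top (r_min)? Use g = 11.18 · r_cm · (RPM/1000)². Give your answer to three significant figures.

13000 g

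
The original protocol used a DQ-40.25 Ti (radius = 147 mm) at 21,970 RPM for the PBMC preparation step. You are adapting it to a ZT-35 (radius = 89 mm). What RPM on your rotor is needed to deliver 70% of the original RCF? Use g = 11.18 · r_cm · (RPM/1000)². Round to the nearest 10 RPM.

23620 RPM

Original rotor: r = 147 mm = 14.7 cm
RCF_original = 11.18 × 14.7 × (21.97)² = 11.18 × 14.7 × 482.6809 ≈ 79,326.7 × g
Target RCF = 0.7 × 79,326.7 ≈ 55,528.7 × g
Your rotor: r = 89 mm = 8.9 cm
55,528.7 = 11.18 × 8.9 × (N/1000)²
(N/1000)² = 55,528.7 / 99.502 = 558.0662
N = 1000 × √558.0662 ≈ 23,623.4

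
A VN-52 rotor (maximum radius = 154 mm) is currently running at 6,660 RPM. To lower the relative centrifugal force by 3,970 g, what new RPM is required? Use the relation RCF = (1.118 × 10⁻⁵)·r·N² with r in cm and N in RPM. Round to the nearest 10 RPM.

4610 RPM

r = 154 mm = 15.4 cm
Current RCF = 1.118 × 10⁻⁵ × 15.4 × (6660)² = 1.118 × 10⁻⁵ × 15.4 × 44,355,600 ≈ 7,636.8 × g
Target RCF = 7,636.8 − 3,970 = 3,666.8 × g
N² = 3,666.8 / (17.2172 × 10⁻⁵) = 21,297,307
N ≈ √21,297,307 ≈ 4,614.9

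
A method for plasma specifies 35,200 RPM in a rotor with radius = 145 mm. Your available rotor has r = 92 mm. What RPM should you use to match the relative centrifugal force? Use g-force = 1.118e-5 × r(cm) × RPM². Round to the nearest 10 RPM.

44190 RPM

Original rotor: r = 145 mm = 14.5 cm
RCF_original = 1.118 × 10⁻⁵ × 14.5 × (35200)² = 1.118 × 10⁻⁵ × 14.5 × 1,239,040,000 ≈ 200,860.8 × g
Your rotor: r = 92 mm = 9.2 cm
200,860.8 = 1.118 × 10⁻⁵ × 9.2 × N²
N² = 200,860.8 / (10.2856 × 10⁻⁵) = 1,952,835,032
N ≈ √1,952,835,032 ≈ 44,190.9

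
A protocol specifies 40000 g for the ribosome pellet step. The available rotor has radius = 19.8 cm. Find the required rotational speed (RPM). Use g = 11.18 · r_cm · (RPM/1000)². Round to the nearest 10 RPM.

N ≈ 13440 RPM

RCF = 11.18 × r × (N/1000)²
40,000 = 11.18 × 19.8 × (N/1000)²
(N/1000)² = 40,000 / 221.364 = 180.6979
N = 1000 × √180.6979 ≈ 13,442.4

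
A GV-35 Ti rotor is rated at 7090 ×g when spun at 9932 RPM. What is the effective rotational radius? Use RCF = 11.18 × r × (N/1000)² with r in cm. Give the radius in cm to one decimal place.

6.4 cm

7090 = 11.18 × r × (9.932)²
r = 7090 / (11.18 × 98.644624) = 7090 / 1102.847 ≈ 6.429 cm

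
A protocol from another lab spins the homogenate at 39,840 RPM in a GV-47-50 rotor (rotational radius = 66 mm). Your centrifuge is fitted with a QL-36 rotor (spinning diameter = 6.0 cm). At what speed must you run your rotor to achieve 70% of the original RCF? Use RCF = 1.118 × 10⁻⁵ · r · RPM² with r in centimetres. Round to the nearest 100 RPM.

≈ 49400 RPM

Original rotor: r = 66 mm = 6.6 cm
RCF_original = 1.118 × 10⁻⁵ × 6.6 × (39840)² = 1.118 × 10⁻⁵ × 6.6 × 1,587,225,600 ≈ 117,118.2 × g
Target RCF = 0.7 × 117,118.2 ≈ 81,982.7 × g
Your rotor: r = 6.0 / 2 = 3 cm
81,982.7 = 1.118 × 10⁻⁵ × 3 × N²
N² = 81,982.7 / (3.354 × 10⁻⁵) = 2,444,326,178
N ≈ √2,444,326,178 ≈ 49,440.1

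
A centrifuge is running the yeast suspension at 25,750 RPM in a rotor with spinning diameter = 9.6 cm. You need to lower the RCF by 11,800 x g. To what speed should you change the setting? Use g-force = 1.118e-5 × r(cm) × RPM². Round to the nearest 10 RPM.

N₂ ≈ 21050 RPM

r = 9.6 / 2 = 4.8 cm
Current RCF = 1.118 × 10⁻⁵ × 4.8 × (25750)² = 1.118 × 10⁻⁵ × 4.8 × 663,062,500 ≈ 35,582.6 × g
Target RCF = 35,582.6 − 11,800 = 23,782.6 × g
N² = 23,782.6 / (5.3664 × 10⁻⁵) = 443,176,058
N ≈ √443,176,058 ≈ 21,051.7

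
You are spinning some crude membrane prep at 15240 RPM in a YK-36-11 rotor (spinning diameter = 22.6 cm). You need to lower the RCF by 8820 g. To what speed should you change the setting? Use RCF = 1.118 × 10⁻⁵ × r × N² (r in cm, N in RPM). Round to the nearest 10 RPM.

N₂ ≈ 12750 RPM

r = 22.6 / 2 = 11.3 cm
Current RCF = 1.118 × 10⁻⁵ × 11.3 × (15240)² = 1.118 × 10⁻⁵ × 11.3 × 232,257,600 ≈ 29,342 × g
Target RCF = 29,342 − 8,820 = 20,522 × g
N² = 20,522 / (12.6334 × 10⁻⁵) = 162,442,415
N ≈ √162,442,415 ≈ 12,745.3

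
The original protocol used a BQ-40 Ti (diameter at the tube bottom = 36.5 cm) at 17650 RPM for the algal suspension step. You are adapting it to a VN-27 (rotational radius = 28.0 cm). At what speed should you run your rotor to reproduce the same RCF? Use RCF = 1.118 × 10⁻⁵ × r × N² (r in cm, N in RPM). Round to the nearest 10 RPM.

≈ 14250 RPM

Original rotor: r = 36.5 / 2 = 18.25 cm
RCF_original = 1.118 × 10⁻⁵ × 18.25 × (17650)² = 1.118 × 10⁻⁵ × 18.25 × 311,522,500 ≈ 63,561.5 × g
63,561.5 = 1.118 × 10⁻⁵ × 28 × N²
N² = 63,561.5 / (31.304 × 10⁻⁵) = 203,045,937
N ≈ √203,045,937 ≈ 14,249.4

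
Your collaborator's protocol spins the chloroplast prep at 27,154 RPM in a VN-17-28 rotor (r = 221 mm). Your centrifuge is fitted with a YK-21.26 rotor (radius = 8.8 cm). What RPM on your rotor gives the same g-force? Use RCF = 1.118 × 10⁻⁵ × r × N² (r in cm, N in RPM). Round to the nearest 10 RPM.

43030 RPM

Original rotor: r = 221 mm = 22.1 cm
RCF_original = 1.118 × 10⁻⁵ × 22.1 × (27154)² = 1.118 × 10⁻⁵ × 22.1 × 737,339,716 ≈ 182,180.4 × g
182,180.4 = 1.118 × 10⁻⁵ × 8.8 × N²
N² = 182,180.4 / (9.8384 × 10⁻⁵) = 1,851,727,923
N ≈ √1,851,727,923 ≈ 43,031.7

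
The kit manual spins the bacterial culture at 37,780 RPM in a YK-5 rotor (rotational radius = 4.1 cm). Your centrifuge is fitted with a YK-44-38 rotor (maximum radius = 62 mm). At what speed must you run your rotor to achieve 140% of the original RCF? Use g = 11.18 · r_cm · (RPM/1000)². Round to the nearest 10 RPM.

36350 RPM

RCF = 11.18 × r × (N/1000)²
RCF_original = 11.18 × 4.1 × (37.78)² = 11.18 × 4.1 × 1,427.3284 ≈ 65,425.9 × g
Target RCF = 1.4 × 65,425.9 ≈ 91,596.3 × g
Your rotor: r = 62 mm = 6.2 cm
91,596.3 = 11.18 × 6.2 × (N/1000)²
(N/1000)² = 91,596.3 / 69.316 = 1321.431
N = 1000 × √1321.431 ≈ 36,351.5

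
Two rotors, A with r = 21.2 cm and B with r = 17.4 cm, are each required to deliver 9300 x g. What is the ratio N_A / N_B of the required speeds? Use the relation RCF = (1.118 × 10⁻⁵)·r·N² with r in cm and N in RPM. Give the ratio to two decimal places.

At fixed RCF, N ∝ 1/√r, so N_A/N_B = √(r_B/r_A) = √(17.4/21.2) = √0.820755 = 0.9060.

0.91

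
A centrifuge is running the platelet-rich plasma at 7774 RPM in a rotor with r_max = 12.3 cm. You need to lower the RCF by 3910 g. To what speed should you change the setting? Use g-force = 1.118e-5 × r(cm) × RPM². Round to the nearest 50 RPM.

5650 RPM

Current RCF = 1.118 × 10⁻⁵ × 12.3 × (7774)² = 1.118 × 10⁻⁵ × 12.3 × 60,435,076 ≈ 8,310.7 × g
Target RCF = 8,310.7 − 3,910 = 4,400.7 × g
N² = 4,400.7 / (13.7514 × 10⁻⁵) = 32,001,833
N ≈ √32,001,833 ≈ 5,657.0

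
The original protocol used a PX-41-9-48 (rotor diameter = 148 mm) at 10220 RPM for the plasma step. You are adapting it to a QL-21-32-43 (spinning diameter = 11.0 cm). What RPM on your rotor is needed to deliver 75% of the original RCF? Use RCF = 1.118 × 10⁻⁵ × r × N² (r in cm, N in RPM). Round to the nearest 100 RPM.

10300 RPM

Original rotor: r = 148 mm / 2 = 74 mm = 7.4 cm
RCF_original = 1.118 × 10⁻⁵ × 7.4 × (10220)² = 1.118 × 10⁻⁵ × 7.4 × 104,448,400 ≈ 8,641.2 × g
Target RCF = 0.75 × 8,641.2 ≈ 6,480.9 × g
Your rotor: r = 11.0 / 2 = 5.5 cm
6,480.9 = 1.118 × 10⁻⁵ × 5.5 × N²
N² = 6,480.9 / (6.149 × 10⁻⁵) = 105,397,626
N ≈ √105,397,626 ≈ 10,266.3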